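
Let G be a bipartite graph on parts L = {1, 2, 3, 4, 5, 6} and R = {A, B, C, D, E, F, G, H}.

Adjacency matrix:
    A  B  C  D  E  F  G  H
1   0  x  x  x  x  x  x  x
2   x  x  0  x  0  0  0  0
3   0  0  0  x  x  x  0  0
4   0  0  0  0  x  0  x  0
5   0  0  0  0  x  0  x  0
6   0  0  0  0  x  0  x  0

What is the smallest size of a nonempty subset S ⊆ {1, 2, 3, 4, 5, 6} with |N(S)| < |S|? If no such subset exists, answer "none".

3

Take S = {4, 5, 6}. Its neighbourhood is {E, G}, so |N(S)| = 2 < |S| = 3.
Every subset of size less than 3 has at least as many neighbours as members, so 3 is the minimum.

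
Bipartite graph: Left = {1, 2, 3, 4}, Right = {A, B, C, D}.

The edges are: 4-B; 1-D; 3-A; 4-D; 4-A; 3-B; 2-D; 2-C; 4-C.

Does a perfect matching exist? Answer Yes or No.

Yes

One maximum matching: 1–D, 2–C, 3–A, 4–B.
All 4 left vertices are covered.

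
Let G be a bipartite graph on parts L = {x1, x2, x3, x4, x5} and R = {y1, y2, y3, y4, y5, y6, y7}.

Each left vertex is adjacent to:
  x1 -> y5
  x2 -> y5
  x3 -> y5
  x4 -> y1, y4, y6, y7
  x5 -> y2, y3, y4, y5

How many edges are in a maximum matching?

3

For example, pair x1–y5, x4–y7, x5–y3.
The set {x1, x2, x3} has only 1 neighbour ({y5}), so by Hall's theorem at most 3 of the 5 left vertices can be matched.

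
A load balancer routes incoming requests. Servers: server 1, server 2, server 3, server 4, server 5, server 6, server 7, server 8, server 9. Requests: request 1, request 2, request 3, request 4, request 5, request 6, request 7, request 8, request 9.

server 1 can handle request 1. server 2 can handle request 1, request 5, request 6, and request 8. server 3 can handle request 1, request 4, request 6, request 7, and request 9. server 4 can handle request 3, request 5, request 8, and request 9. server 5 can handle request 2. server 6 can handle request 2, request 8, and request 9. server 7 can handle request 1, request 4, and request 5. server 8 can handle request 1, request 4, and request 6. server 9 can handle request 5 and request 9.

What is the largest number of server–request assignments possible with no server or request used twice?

9

A valid assignment of size 9: server 1-request 1, server 2-request 5, server 3-request 7, server 4-request 3, server 5-request 2, server 6-request 8, server 7-request 4, server 8-request 6, server 9-request 9.
All 9 servers are matched, so no larger matching exists.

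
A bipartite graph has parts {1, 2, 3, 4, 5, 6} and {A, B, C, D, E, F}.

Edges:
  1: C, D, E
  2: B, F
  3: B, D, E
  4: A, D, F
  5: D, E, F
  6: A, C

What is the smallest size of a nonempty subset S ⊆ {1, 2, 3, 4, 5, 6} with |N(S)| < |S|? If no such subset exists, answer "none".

A matching saturating every left vertex exists, for instance 1→E, 2→F, 3→B, 4→A, 5→D, 6→C.
By Hall's marriage theorem, this means |N(S)| ≥ |S| for every subset S, so no violating subset exists.

none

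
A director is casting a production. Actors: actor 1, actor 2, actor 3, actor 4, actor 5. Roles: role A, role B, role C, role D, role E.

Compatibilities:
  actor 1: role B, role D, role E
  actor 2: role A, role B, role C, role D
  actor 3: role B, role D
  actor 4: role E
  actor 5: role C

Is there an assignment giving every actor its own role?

Yes

One maximum matching: actor 1→role D, actor 2→role A, actor 3→role B, actor 4→role E, actor 5→role C.
Every actor is matched, so this is a perfect matching.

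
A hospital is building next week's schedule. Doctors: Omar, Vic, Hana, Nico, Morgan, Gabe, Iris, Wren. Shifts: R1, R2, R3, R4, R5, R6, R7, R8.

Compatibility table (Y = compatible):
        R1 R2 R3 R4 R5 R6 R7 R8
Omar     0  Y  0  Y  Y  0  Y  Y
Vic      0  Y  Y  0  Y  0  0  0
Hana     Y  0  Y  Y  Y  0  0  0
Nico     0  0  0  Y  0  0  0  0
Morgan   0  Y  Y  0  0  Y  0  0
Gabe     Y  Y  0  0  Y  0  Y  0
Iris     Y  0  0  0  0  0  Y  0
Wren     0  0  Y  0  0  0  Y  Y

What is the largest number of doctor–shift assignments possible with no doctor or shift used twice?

8

For example, pair Omar-R8, Vic-R3, Hana-R5, Nico-R4, Morgan-R6, Gabe-R2, Iris-R1, Wren-R7.
This saturates every doctor, so 8 is the maximum.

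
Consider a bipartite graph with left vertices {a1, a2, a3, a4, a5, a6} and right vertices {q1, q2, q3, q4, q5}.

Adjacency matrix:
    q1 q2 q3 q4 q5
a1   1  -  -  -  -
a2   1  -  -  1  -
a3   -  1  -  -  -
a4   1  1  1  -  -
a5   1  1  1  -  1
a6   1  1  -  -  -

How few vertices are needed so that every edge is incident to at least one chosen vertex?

5

{a2, a4, a5, q1, q2} is a vertex cover of size 5: every edge has an endpoint in this set.
No smaller cover exists because a1–q1, a2–q4, a3–q2, a4–q3, a5–q5 is a matching of size 5, and a cover must include an endpoint of each of these disjoint edges (König's theorem).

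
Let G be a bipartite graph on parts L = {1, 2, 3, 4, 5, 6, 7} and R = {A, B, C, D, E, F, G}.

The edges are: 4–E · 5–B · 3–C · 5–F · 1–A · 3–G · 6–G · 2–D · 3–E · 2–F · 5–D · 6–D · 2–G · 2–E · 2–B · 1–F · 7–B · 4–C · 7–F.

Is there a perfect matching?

A valid assignment of size 7: 1→A, 2→G, 3→C, 4→E, 5→F, 6→D, 7→B.
All 7 left vertices are covered.

Yes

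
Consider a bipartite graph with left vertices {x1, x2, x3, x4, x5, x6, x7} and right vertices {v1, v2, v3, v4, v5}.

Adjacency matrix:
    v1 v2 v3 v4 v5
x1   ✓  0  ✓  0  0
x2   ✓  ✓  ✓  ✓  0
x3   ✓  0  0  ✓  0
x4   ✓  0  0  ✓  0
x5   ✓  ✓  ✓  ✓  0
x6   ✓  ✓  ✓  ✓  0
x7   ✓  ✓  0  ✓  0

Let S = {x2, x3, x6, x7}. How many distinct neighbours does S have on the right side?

4

The union of neighbours of {x2, x3, x6, x7} is {v1, v2, v3, v4}, which has 4 elements.
Since |N(S)| = 4 ≥ |S| = 4, Hall's condition holds for this subset.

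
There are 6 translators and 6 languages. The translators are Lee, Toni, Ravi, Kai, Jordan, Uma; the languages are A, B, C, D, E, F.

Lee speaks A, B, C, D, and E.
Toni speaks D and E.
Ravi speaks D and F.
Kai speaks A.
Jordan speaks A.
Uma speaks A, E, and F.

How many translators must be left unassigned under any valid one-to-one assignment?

1

A valid assignment of size 5: Lee→B, Toni→D, Ravi→F, Kai→A, Uma→E.
The set {Kai, Jordan} has only 1 neighbour ({A}), so by Hall's theorem at most 5 of the 6 translators can be matched.
That matches 5 of the 6, leaving 1 unmatched; no matching can do better.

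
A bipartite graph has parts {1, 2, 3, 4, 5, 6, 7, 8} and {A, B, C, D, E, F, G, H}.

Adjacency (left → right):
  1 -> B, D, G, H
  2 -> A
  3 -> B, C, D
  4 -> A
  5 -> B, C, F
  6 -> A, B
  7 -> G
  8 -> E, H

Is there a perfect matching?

The set {2, 4} has only 1 neighbour ({A}), so by Hall's theorem at most 7 of the 8 left vertices can be matched.
Hence no matching covers every left vertex.

No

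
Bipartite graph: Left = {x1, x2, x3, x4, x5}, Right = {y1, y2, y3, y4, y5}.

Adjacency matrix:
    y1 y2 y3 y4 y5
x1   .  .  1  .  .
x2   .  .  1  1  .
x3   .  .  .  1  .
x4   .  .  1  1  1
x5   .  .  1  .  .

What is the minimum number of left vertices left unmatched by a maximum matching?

One maximum matching: x1-y3, x2-y4, x4-y5.
The set {x1, x2, x3, x5} has only 2 neighbours ({y3, y4}), so by Hall's theorem at most 3 of the 5 left vertices can be matched.
That matches 3 of the 5, leaving 2 unmatched; no matching can do better.

2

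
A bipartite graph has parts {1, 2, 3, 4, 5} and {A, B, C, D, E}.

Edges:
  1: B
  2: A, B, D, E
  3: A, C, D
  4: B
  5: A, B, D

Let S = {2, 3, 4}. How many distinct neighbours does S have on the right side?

The union of neighbours of {2, 3, 4} is {A, B, C, D, E}, which has 5 elements.
Since |N(S)| = 5 ≥ |S| = 3, Hall's condition holds for this subset.

5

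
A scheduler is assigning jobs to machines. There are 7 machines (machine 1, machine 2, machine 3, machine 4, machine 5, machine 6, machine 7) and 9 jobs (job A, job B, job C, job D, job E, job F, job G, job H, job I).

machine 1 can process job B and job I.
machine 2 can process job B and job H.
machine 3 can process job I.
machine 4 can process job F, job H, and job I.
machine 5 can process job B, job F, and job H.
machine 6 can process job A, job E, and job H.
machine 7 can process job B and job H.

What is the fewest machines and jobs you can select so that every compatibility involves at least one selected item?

5

The 5 edges machine 1–job B, machine 2–job H, machine 3–job I, machine 4–job F, machine 6–job A form a matching, so any vertex cover needs at least 5 vertices (one per matched edge).
Conversely {machine 6, job B, job F, job H, job I} meets every edge and has exactly 5 vertices, so 5 is optimal.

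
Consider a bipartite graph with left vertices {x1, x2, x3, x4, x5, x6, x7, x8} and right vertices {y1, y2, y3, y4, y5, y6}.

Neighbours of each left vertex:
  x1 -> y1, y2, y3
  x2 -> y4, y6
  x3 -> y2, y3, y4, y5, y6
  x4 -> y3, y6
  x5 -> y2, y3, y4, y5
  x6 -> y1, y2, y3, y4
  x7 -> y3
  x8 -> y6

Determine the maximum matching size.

6

A valid assignment of size 6: x1-y1, x2-y4, x3-y5, x4-y6, x5-y2, x6-y3.
The set {x1, x2, x3, x4, x5, x6, x7, x8} has only 6 neighbours ({y1, y2, y3, y4, y5, y6}), so by Hall's theorem at most 6 of the 8 left vertices can be matched.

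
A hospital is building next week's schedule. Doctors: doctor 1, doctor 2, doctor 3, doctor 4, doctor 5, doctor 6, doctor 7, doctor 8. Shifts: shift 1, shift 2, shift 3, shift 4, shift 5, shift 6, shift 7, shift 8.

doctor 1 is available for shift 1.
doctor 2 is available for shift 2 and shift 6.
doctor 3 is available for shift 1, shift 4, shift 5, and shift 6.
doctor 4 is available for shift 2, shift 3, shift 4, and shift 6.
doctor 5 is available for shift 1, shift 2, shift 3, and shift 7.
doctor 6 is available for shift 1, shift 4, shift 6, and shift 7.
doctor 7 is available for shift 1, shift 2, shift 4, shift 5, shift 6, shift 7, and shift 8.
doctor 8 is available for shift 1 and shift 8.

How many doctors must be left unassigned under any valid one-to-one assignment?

0

For example, pair doctor 1–shift 1, doctor 2–shift 2, doctor 3–shift 6, doctor 4–shift 3, doctor 5–shift 7, doctor 6–shift 4, doctor 7–shift 5, doctor 8–shift 8.
All 8 doctors are matched, so no larger matching exists.
That matches 8 of the 8, leaving 0 unmatched; no matching can do better.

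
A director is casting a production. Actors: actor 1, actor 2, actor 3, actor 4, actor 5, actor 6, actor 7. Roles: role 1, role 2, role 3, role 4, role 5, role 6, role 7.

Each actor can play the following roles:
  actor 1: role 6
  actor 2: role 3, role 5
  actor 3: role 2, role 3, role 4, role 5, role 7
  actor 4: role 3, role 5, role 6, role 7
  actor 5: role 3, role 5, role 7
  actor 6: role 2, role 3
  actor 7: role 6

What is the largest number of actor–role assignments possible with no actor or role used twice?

6

One maximum matching: actor 1–role 6, actor 2–role 5, actor 3–role 4, actor 4–role 7, actor 5–role 3, actor 6–role 2.
The set {actor 1, actor 7} has only 1 neighbour ({role 6}), so by Hall's theorem at most 6 of the 7 actors can be matched.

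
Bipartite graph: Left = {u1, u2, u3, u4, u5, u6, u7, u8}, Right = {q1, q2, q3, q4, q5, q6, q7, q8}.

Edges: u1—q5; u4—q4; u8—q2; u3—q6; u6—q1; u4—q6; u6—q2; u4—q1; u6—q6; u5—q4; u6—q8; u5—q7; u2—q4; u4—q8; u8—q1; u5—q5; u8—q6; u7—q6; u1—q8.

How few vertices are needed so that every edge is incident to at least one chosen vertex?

A maximum matching has 7 edges (e.g. u1–q5, u2–q4, u3–q6, u4–q1, u5–q7, u6–q8, u8–q2).
By König's theorem the minimum vertex cover has the same size. One such cover is {u1, u2, u4, u5, u6, u8, q6}.

7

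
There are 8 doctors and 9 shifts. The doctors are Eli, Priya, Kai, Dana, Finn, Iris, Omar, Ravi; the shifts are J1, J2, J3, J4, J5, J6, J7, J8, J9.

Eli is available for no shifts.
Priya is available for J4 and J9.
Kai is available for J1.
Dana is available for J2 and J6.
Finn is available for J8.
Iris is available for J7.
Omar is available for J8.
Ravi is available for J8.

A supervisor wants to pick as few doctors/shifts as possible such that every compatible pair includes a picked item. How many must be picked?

The 5 edges Priya–J9, Kai–J1, Dana–J6, Finn–J8, Iris–J7 form a matching, so any vertex cover needs at least 5 vertices (one per matched edge).
Conversely {Priya, Kai, Dana, Iris, J8} meets every edge and has exactly 5 vertices, so 5 is optimal.

5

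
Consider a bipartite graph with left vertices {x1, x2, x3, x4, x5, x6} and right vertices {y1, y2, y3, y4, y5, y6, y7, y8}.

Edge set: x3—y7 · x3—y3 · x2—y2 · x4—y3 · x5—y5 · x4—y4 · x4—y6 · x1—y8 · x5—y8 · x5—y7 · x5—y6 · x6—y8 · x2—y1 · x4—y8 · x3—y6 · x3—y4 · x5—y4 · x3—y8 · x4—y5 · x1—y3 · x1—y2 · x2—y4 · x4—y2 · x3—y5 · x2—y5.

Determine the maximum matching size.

For example, pair x1-y3, x2-y1, x3-y6, x4-y4, x5-y7, x6-y8.
All 6 left vertices are matched, so no larger matching exists.

6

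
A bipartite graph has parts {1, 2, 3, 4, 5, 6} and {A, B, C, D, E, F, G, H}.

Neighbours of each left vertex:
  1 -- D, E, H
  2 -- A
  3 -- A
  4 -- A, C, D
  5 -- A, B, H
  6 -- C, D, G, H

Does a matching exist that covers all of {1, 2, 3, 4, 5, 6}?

No

The set {2, 3} has only 1 neighbour ({A}), so by Hall's theorem at most 5 of the 6 left vertices can be matched.
Hence no matching covers every left vertex.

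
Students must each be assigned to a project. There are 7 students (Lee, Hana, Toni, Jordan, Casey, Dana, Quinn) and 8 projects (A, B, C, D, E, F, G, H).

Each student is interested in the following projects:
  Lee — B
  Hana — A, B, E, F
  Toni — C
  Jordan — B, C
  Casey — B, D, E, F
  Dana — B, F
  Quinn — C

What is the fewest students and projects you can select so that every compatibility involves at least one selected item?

A maximum matching has 5 edges (e.g. Lee–B, Hana–E, Toni–C, Casey–D, Dana–F).
By König's theorem the minimum vertex cover has the same size. One such cover is {Hana, Casey, Dana, B, C}.

5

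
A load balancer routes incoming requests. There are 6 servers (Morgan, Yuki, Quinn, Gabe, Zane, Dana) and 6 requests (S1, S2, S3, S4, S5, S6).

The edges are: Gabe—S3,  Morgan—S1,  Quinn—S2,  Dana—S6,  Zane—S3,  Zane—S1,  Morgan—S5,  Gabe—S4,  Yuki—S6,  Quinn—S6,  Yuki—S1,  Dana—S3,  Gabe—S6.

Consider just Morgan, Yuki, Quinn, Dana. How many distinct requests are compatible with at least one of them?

The union of neighbours of {Morgan, Yuki, Quinn, Dana} is {S1, S2, S3, S5, S6}, which has 5 elements.
Since |N(S)| = 5 ≥ |S| = 4, Hall's condition holds for this subset.

5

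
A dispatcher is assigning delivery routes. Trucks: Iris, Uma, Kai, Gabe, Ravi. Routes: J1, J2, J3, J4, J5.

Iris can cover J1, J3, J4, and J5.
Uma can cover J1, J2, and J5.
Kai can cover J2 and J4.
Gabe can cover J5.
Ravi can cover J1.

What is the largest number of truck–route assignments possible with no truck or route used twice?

5

One maximum matching: Iris–J3, Uma–J2, Kai–J4, Gabe–J5, Ravi–J1.
This saturates every truck, so 5 is the maximum.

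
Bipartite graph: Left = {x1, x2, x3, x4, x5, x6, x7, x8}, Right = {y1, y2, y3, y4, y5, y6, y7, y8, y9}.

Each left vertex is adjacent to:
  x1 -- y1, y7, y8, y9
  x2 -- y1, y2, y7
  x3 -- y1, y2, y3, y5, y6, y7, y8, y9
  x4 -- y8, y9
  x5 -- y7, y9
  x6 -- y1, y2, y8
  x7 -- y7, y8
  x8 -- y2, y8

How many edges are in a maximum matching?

For example, pair x1-y8, x2-y2, x3-y6, x4-y9, x5-y7, x6-y1.
The set {x1, x2, x4, x5, x6, x7, x8} has only 5 neighbours ({y1, y2, y7, y8, y9}), so by Hall's theorem at most 6 of the 8 left vertices can be matched.

6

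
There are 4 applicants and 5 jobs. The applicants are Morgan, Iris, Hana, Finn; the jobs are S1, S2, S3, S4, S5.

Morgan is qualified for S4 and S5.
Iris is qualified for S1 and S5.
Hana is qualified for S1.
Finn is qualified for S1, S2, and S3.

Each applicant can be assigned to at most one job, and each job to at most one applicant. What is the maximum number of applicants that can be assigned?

4

One maximum matching: Morgan-S4, Iris-S5, Hana-S1, Finn-S2.
This saturates every applicant, so 4 is the maximum.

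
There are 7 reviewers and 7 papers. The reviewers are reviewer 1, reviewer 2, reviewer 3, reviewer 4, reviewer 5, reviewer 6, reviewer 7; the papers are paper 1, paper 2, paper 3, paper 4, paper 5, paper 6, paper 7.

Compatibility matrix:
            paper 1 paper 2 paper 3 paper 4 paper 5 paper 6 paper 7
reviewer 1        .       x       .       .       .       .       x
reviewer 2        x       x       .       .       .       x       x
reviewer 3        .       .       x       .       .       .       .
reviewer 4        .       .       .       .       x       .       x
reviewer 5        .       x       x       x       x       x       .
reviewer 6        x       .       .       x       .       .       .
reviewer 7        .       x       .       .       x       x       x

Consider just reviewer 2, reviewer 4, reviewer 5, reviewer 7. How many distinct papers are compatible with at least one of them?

The union of neighbours of {reviewer 2, reviewer 4, reviewer 5, reviewer 7} is {paper 1, paper 2, paper 3, paper 4, paper 5, paper 6, paper 7}, which has 7 elements.
Since |N(S)| = 7 ≥ |S| = 4, Hall's condition holds for this subset.

7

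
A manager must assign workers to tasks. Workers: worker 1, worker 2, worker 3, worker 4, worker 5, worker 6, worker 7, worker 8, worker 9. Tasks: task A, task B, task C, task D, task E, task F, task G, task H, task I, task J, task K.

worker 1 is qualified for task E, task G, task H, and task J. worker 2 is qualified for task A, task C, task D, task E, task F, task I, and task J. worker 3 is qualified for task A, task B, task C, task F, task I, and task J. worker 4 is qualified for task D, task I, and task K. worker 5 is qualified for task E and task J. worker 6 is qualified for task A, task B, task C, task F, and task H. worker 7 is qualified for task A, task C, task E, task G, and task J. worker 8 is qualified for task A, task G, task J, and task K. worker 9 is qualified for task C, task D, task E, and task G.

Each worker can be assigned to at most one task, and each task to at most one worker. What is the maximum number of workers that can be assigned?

9

One maximum matching: worker 1-task G, worker 2-task F, worker 3-task I, worker 4-task D, worker 5-task J, worker 6-task H, worker 7-task C, worker 8-task A, worker 9-task E.
All 9 workers are matched, so no larger matching exists.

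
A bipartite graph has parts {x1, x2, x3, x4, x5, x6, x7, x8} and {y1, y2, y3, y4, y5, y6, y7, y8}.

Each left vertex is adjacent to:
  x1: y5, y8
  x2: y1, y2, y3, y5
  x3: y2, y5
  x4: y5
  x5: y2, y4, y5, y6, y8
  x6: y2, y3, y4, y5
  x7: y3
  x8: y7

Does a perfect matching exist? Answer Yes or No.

Yes

One maximum matching: x1→y8, x2→y1, x3→y2, x4→y5, x5→y6, x6→y4, x7→y3, x8→y7.
Every left vertex is matched, so this is a perfect matching.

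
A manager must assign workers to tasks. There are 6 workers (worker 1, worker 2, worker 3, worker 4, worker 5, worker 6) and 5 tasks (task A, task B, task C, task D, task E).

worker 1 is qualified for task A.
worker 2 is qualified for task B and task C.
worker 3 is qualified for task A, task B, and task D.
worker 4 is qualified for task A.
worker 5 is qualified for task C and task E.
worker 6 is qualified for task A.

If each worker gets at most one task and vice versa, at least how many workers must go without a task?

2

For example, pair worker 1→task A, worker 2→task B, worker 3→task D, worker 5→task E.
The set {worker 1, worker 4, worker 6} has only 1 neighbour ({task A}), so by Hall's theorem at most 4 of the 6 workers can be matched.
That matches 4 of the 6, leaving 2 unmatched; no matching can do better.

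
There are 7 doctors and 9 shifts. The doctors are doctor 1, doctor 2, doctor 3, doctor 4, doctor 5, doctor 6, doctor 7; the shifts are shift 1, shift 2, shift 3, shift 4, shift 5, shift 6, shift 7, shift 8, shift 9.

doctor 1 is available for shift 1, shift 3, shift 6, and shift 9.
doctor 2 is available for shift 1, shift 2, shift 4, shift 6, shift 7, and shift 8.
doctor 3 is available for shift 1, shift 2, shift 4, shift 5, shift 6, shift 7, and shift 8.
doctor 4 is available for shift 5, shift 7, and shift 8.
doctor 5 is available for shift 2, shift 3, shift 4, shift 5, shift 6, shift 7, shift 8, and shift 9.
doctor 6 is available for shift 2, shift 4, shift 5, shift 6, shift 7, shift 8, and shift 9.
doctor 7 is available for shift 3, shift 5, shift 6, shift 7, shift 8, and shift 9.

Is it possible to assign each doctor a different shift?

Yes

For example, pair doctor 1→shift 3, doctor 2→shift 2, doctor 3→shift 4, doctor 4→shift 8, doctor 5→shift 6, doctor 6→shift 7, doctor 7→shift 5.
Every doctor is matched, so this matching saturates all of them.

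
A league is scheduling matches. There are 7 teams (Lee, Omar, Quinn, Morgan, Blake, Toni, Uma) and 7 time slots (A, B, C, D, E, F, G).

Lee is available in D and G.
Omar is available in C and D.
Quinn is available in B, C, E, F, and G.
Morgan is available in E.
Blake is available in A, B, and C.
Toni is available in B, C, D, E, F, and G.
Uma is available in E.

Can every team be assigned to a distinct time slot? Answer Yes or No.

The set {Morgan, Uma} has only 1 neighbour ({E}), so by Hall's theorem at most 6 of the 7 teams can be matched.
Hence no matching covers every team.

No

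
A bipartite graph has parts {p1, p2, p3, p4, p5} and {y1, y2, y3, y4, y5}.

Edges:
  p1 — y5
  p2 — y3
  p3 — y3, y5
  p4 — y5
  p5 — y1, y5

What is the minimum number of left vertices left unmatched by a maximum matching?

One maximum matching: p1→y5, p2→y3, p5→y1.
The set {p1, p2, p3, p4} has only 2 neighbours ({y3, y5}), so by Hall's theorem at most 3 of the 5 left vertices can be matched.
That matches 3 of the 5, leaving 2 unmatched; no matching can do better.

2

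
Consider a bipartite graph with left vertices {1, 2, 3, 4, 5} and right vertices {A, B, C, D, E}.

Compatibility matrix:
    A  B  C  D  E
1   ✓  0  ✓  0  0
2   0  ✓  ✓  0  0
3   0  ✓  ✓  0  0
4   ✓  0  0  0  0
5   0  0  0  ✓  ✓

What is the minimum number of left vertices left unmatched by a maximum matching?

One maximum matching: 1→A, 2→C, 3→B, 5→E.
The set {1, 2, 3, 4} has only 3 neighbours ({A, B, C}), so by Hall's theorem at most 4 of the 5 left vertices can be matched.
That matches 4 of the 5, leaving 1 unmatched; no matching can do better.

1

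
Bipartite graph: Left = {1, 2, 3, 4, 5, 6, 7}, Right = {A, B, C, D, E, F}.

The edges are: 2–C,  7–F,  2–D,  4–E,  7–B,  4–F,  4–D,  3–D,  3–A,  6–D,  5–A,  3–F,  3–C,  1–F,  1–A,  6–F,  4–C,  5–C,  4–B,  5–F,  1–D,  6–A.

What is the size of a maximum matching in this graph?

6

One maximum matching: 1→A, 2→D, 3→C, 4→E, 5→F, 7→B.
The set {1, 2, 3, 5, 6} has only 4 neighbours ({A, C, D, F}), so by Hall's theorem at most 6 of the 7 left vertices can be matched.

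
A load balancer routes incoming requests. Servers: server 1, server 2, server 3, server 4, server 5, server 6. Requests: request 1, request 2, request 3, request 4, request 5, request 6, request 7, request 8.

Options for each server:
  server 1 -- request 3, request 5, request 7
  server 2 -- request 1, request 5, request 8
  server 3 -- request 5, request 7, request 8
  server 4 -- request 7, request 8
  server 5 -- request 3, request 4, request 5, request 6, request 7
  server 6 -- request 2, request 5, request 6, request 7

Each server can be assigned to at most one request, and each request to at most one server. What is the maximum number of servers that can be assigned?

For example, pair server 1→request 3, server 2→request 1, server 3→request 5, server 4→request 8, server 5→request 6, server 6→request 7.
This saturates every server, so 6 is the maximum.

6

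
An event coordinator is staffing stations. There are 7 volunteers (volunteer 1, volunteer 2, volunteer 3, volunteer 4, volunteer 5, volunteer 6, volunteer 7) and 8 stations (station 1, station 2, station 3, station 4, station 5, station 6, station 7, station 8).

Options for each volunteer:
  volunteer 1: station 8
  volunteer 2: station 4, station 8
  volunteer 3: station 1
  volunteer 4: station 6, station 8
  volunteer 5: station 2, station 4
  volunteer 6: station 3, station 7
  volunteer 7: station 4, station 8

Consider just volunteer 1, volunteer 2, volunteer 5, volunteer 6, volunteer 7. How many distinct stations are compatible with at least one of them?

The union of neighbours of {volunteer 1, volunteer 2, volunteer 5, volunteer 6, volunteer 7} is {station 2, station 3, station 4, station 7, station 8}, which has 5 elements.
Since |N(S)| = 5 ≥ |S| = 5, Hall's condition holds for this subset.

5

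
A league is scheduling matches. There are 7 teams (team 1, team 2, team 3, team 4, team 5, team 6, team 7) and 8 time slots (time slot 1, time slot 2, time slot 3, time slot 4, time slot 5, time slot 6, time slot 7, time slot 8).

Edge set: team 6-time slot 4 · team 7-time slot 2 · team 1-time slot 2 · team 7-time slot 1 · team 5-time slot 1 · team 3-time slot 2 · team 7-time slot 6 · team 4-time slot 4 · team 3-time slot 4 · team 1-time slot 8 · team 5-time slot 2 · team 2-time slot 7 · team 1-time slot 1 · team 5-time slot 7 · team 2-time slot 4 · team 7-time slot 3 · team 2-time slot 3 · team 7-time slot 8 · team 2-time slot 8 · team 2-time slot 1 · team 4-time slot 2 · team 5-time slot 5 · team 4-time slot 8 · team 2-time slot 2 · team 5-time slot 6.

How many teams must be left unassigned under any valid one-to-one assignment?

0

A valid assignment of size 7: team 1→time slot 1, team 2→time slot 7, team 3→time slot 2, team 4→time slot 8, team 5→time slot 5, team 6→time slot 4, team 7→time slot 3.
This saturates every team, so 7 is the maximum.
That matches 7 of the 7, leaving 0 unmatched; no matching can do better.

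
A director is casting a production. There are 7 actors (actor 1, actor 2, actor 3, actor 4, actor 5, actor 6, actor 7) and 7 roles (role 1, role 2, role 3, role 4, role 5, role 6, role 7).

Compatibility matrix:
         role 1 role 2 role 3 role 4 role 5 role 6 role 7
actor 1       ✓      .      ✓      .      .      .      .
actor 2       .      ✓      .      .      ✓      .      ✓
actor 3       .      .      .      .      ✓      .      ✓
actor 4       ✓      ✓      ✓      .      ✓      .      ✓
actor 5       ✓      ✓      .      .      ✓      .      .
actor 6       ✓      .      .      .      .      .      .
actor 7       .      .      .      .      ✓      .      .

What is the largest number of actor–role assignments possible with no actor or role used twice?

One maximum matching: actor 1–role 3, actor 2–role 2, actor 3–role 7, actor 4–role 1, actor 5–role 5.
The set {actor 1, actor 2, actor 3, actor 4, actor 5, actor 6, actor 7} has only 5 neighbours ({role 1, role 2, role 3, role 5, role 7}), so by Hall's theorem at most 5 of the 7 actors can be matched.

5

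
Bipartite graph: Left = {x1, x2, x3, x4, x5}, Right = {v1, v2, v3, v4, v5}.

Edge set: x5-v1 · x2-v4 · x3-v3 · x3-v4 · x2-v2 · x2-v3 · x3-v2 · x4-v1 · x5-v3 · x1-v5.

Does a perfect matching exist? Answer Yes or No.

One maximum matching: x1–v5, x2–v4, x3–v2, x4–v1, x5–v3.
Every left vertex is matched, so this is a perfect matching.

Yes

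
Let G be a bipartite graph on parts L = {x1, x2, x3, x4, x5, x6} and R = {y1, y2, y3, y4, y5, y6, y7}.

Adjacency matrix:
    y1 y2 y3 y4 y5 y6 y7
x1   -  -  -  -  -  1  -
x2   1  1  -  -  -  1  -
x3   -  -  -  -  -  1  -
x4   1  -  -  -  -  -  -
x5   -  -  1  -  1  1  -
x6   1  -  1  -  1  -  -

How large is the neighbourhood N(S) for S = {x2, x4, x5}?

5

The union of neighbours of {x2, x4, x5} is {y1, y2, y3, y5, y6}, which has 5 elements.
Since |N(S)| = 5 ≥ |S| = 3, Hall's condition holds for this subset.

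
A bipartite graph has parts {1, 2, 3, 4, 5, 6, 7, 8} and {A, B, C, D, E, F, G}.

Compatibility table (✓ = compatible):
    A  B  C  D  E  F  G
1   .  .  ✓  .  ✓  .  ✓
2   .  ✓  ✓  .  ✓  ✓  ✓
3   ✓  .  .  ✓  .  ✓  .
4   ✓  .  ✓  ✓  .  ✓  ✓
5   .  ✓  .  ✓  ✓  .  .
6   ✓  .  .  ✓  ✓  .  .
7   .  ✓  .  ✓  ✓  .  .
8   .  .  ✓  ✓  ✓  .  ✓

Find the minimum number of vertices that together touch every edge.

7

The 7 edges 1–C, 2–G, 3–F, 4–A, 5–E, 6–D, 7–B form a matching, so any vertex cover needs at least 7 vertices (one per matched edge).
Conversely {A, B, C, D, E, F, G} meets every edge and has exactly 7 vertices, so 7 is optimal.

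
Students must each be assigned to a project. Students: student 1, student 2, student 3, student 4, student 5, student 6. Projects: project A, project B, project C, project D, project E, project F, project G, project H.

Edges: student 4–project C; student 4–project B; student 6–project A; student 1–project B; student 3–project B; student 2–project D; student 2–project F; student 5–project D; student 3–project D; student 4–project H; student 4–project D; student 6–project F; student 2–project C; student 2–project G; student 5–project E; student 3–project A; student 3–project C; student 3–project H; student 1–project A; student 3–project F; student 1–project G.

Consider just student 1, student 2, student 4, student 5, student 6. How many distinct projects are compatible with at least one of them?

8

The union of neighbours of {student 1, student 2, student 4, student 5, student 6} is {project A, project B, project C, project D, project E, project F, project G, project H}, which has 8 elements.
Since |N(S)| = 8 ≥ |S| = 5, Hall's condition holds for this subset.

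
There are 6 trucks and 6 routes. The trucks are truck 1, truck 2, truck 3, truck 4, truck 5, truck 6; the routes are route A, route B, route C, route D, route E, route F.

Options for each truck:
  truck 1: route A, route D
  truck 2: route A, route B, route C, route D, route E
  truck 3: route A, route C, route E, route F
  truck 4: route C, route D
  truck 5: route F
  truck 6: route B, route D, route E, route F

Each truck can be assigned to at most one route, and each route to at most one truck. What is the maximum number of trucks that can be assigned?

6

For example, pair truck 1-route A, truck 2-route B, truck 3-route C, truck 4-route D, truck 5-route F, truck 6-route E.
This saturates every truck, so 6 is the maximum.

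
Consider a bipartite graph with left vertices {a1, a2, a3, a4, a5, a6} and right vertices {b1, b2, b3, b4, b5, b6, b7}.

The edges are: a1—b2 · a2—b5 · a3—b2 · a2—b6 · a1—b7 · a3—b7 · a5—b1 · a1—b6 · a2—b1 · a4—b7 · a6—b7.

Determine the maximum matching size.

5

For example, pair a1→b6, a2→b5, a3→b2, a4→b7, a5→b1.
The set {a4, a6} has only 1 neighbour ({b7}), so by Hall's theorem at most 5 of the 6 left vertices can be matched.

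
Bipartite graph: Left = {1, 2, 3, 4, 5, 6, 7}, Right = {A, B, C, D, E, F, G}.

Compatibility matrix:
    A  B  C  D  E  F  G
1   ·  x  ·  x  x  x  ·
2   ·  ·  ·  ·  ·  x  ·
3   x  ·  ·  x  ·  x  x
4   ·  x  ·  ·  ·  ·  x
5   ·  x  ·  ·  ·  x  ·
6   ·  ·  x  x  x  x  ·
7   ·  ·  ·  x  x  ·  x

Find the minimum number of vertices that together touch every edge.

7

The 7 edges 1–D, 2–F, 3–A, 4–G, 5–B, 6–C, 7–E form a matching, so any vertex cover needs at least 7 vertices (one per matched edge).
Conversely {1, 2, 3, 4, 5, 6, 7} meets every edge and has exactly 7 vertices, so 7 is optimal.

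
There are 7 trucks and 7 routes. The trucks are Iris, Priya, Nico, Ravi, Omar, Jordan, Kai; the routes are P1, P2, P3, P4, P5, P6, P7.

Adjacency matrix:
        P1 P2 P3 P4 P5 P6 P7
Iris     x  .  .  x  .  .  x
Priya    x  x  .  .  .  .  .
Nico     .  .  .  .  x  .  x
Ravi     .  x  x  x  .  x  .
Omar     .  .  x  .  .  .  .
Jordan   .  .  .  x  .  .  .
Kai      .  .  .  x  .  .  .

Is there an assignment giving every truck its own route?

The set {Jordan, Kai} has only 1 neighbour ({P4}), so by Hall's theorem at most 6 of the 7 trucks can be matched.
Hence no matching covers every truck.

No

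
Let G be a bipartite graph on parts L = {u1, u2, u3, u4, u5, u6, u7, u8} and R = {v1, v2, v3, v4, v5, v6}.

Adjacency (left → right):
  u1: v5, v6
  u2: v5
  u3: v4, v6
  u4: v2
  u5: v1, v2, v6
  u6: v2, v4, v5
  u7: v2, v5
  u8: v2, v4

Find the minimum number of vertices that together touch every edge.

The 5 edges u1–v6, u2–v5, u3–v4, u4–v2, u5–v1 form a matching, so any vertex cover needs at least 5 vertices (one per matched edge).
Conversely {u5, v2, v4, v5, v6} meets every edge and has exactly 5 vertices, so 5 is optimal.

5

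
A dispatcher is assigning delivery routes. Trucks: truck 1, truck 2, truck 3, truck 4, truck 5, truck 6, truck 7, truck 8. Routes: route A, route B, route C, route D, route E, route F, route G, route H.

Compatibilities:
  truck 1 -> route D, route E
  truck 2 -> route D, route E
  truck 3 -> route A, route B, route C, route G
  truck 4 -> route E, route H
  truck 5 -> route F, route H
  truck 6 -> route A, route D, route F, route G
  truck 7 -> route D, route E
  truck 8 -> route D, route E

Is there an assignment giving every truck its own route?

No

The set {truck 1, truck 2, truck 7, truck 8} has only 2 neighbours ({route D, route E}), so by Hall's theorem at most 6 of the 8 trucks can be matched.
Hence no matching covers every truck.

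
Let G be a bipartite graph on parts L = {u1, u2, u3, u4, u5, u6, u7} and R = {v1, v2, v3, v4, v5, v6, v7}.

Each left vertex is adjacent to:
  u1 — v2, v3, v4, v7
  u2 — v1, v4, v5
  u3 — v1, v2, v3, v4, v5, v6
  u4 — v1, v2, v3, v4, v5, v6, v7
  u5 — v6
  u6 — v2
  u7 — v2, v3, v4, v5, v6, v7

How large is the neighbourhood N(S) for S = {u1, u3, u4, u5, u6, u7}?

7

The union of neighbours of {u1, u3, u4, u5, u6, u7} is {v1, v2, v3, v4, v5, v6, v7}, which has 7 elements.
Since |N(S)| = 7 ≥ |S| = 6, Hall's condition holds for this subset.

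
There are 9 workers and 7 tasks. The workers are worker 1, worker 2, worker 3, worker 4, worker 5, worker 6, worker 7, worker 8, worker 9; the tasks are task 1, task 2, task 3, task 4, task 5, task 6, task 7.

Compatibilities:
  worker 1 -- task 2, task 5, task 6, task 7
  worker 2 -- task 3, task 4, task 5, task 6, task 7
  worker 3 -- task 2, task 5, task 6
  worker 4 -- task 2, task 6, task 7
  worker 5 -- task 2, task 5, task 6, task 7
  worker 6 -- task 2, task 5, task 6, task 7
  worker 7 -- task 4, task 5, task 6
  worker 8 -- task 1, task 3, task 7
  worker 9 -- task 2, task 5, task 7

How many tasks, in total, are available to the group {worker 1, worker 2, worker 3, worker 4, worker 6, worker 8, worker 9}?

The union of neighbours of {worker 1, worker 2, worker 3, worker 4, worker 6, worker 8, worker 9} is {task 1, task 2, task 3, task 4, task 5, task 6, task 7}, which has 7 elements.
Since |N(S)| = 7 ≥ |S| = 7, Hall's condition holds for this subset.

7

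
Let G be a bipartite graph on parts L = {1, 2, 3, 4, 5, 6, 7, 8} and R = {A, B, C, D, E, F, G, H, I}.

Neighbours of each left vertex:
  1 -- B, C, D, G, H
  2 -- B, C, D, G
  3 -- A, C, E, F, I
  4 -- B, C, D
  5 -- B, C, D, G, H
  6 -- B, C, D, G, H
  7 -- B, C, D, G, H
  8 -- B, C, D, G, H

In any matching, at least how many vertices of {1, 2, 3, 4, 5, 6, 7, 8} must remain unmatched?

2

For example, pair 1-B, 2-C, 3-A, 4-D, 5-H, 6-G.
The set {1, 2, 4, 5, 6, 7, 8} has only 5 neighbours ({B, C, D, G, H}), so by Hall's theorem at most 6 of the 8 left vertices can be matched.
That matches 6 of the 8, leaving 2 unmatched; no matching can do better.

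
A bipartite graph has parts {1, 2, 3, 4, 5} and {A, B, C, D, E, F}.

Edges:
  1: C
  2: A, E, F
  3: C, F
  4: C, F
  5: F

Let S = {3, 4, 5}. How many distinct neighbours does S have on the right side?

The union of neighbours of {3, 4, 5} is {C, F}, which has 2 elements.
Since |N(S)| = 2 < |S| = 3, Hall's condition fails for this subset.

2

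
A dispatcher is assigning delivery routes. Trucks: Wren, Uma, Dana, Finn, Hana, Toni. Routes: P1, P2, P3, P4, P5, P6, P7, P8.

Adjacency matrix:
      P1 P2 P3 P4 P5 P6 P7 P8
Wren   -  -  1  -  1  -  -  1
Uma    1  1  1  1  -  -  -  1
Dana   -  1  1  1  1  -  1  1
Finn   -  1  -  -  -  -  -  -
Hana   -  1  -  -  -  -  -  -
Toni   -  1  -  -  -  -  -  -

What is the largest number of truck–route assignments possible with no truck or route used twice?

4

For example, pair Wren→P5, Uma→P1, Dana→P3, Finn→P2.
The set {Finn, Hana, Toni} has only 1 neighbour ({P2}), so by Hall's theorem at most 4 of the 6 trucks can be matched.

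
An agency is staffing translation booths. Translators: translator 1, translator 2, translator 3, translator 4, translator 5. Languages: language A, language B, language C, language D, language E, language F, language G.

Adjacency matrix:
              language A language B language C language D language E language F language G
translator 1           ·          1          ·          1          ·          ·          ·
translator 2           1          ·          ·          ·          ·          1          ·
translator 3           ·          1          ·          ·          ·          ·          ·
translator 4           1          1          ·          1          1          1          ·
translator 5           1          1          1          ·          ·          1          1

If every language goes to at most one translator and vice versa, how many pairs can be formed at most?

A valid assignment of size 5: translator 1–language D, translator 2–language A, translator 3–language B, translator 4–language E, translator 5–language F.
All 5 translators are matched, so no larger matching exists.

5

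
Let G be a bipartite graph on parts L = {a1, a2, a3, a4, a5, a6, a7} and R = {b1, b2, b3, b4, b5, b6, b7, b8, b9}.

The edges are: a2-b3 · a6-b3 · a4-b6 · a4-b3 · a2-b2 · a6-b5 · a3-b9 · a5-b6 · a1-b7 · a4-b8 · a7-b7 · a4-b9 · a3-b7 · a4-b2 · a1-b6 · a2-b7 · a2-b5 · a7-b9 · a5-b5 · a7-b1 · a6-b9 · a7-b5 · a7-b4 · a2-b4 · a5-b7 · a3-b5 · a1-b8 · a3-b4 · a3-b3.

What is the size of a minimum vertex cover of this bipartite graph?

{a1, a2, a3, a4, a5, a6, a7} is a vertex cover of size 7: every edge has an endpoint in this set.
No smaller cover exists because a1–b8, a2–b5, a3–b4, a4–b2, a5–b6, a6–b3, a7–b7 is a matching of size 7, and a cover must include an endpoint of each of these disjoint edges (König's theorem).

7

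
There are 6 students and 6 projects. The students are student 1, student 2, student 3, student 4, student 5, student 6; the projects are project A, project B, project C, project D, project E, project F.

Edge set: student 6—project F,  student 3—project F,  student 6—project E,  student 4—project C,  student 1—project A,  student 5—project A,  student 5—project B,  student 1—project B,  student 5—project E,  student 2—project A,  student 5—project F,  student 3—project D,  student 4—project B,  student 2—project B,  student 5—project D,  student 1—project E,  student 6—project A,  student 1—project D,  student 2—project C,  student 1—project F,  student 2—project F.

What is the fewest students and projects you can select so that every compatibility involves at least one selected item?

6

{student 1, student 2, student 3, student 4, student 5, student 6} is a vertex cover of size 6: every edge has an endpoint in this set.
No smaller cover exists because student 1–project A, student 2–project C, student 3–project D, student 4–project B, student 5–project F, student 6–project E is a matching of size 6, and a cover must include an endpoint of each of these disjoint edges (König's theorem).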